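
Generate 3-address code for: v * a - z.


Break into single-operator statements:
t1 = v * a
t2 = t1 - z


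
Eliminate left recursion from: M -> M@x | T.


Left-recursive alternatives: M@x; non-recursive: T
Introduce M': M -> TM', M' -> @xM' | ε


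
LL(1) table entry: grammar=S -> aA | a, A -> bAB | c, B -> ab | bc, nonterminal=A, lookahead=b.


For [A, b]: 'b' ∈ FIRST(bAB)
Entry: A -> bAB


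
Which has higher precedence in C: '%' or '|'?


'%' is multiplicative (level 10); '|' is bitwise OR (level 3)
Higher level binds tighter
'%' has higher precedence than '|'


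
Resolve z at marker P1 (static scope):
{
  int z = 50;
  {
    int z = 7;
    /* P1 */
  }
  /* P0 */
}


z declared in the same block as P1
z = 7


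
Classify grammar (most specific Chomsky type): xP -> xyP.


LHS has context (more than one symbol) and |LHS| ≤ |RHS|
Classification: Type 1 (Context-Sensitive)


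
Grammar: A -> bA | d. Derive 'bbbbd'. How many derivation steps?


Derivation: A => bA => bbA => bbbA => bbbbA => bbbbd
Steps: 5


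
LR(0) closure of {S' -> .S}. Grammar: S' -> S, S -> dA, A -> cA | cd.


Start: S' -> .S
For each item with dot before a nonterminal B, add B -> .γ for every B-production
Closure: [S' -> .S, S -> .dA]


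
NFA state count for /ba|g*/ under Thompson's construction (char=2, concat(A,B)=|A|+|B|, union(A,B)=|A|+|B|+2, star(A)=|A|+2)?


Syntax tree has 3 char leaf(s), 1 union(s), 1 star(s)
chars contribute 3×2 = 6; each union adds +2; each star adds +2
Total: 6 + 2 + 2 = 10 states


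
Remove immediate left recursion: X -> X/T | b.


Left-recursive alternatives: X/T; non-recursive: b
Introduce X': X -> bX', X' -> /TX' | ε


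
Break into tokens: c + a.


Scan left to right, longest-match per lexeme
Tokens: ID(c), OP(+), ID(a)


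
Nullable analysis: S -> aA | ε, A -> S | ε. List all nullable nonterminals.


A nonterminal is nullable iff some alternative derives ε (directly, or every symbol in it is nullable)
Nullable: {A, S}


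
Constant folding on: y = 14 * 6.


14 * 6 = 84 at compile time
Optimized: y = 84


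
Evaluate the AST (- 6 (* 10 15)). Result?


Evaluate inner: (* 10 15) = 150
Evaluate root: (- 6 150) = -144
Result: -144


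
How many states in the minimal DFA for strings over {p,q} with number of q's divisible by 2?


Track (count of q) mod 2: states 0..1, accept at 0
Minimal DFA: 2 states


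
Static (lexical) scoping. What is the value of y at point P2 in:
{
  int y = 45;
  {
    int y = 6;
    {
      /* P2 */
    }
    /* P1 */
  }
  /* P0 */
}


P2's block does not declare y; resolves to the enclosing declaration at depth 1
y = 6


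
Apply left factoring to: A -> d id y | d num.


Common prefix: 'd'
Factored: A -> d A', A' -> id y | num


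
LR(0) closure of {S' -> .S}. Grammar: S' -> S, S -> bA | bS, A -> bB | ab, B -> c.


Start: S' -> .S
For each item with dot before a nonterminal B, add B -> .γ for every B-production
Closure: [S' -> .S, S -> .bA, S -> .bS]


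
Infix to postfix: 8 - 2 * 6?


* has higher precedence, evaluate 2*6 first
Postfix: 8 2 6 * -


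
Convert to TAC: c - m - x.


Break into single-operator statements:
t1 = c - m
t2 = t1 - x


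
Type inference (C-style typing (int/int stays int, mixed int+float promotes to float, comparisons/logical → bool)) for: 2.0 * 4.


Operand types: float * int
Rule: mixed int/float promotes to float; int/int stays int
Result type: float


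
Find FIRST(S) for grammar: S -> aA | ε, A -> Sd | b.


Per alternative of S: FIRST(aA) = {a}; FIRST(ε) = {ε}
FIRST(S) = {a, ε}


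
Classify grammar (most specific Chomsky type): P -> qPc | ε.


Single nonterminal LHS, but q^n c^n is not regular
Classification: Type 2 (Context-Free)


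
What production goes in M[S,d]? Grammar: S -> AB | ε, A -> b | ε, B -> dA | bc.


For [S, d]: 'd' ∈ FIRST(AB)
Entry: S -> AB


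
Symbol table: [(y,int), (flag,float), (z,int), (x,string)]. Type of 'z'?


Lookup 'z' → type int


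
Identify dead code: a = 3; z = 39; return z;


a is assigned but never read
Dead: 'a = 3'


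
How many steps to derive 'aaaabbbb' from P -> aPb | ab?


Derivation: P => aPb => aaPbb => aaaPbbb => aaaabbbb
Steps: 4


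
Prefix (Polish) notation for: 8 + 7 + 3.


left-to-right (same/higher precedence on left): tree is (+ (+ 8 7) 3)
Prefix: + + 8 7 3


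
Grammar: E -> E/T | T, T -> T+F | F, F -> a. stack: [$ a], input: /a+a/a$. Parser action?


'a' on top is the handle for F -> a
Action: reduce (F -> a)


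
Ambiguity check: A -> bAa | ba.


balanced b^n…a^n: each string has a unique parse
Unambiguous


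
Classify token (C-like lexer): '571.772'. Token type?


Pattern: digits with a decimal point
Type: FLOAT_LITERAL


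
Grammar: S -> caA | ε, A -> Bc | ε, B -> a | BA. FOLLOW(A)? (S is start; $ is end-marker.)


$ ∈ FOLLOW(S). For each A -> αBβ: add FIRST(β)\{ε} to FOLLOW(B); if β nullable, add FOLLOW(A).
FOLLOW(A) = {$, a, c}


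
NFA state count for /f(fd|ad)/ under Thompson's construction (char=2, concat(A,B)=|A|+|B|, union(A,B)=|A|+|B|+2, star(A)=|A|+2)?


Syntax tree has 5 char leaf(s), 1 union(s), 0 star(s)
chars contribute 5×2 = 10; each union adds +2; each star adds +2
Total: 10 + 2 + 0 = 12 states


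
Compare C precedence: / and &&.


'/' is multiplicative (level 10); '&&' is logical AND (level 2)
Higher level binds tighter
'/' has higher precedence than '&&'


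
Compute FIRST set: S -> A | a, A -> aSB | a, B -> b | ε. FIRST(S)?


Per alternative of S: FIRST(A) = {a}; FIRST(a) = {a}
FIRST(S) = {a}


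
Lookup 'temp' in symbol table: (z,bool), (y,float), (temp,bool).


Lookup 'temp' → type bool


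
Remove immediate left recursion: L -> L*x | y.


Left-recursive alternatives: L*x; non-recursive: y
Introduce L': L -> yL', L' -> *xL' | ε


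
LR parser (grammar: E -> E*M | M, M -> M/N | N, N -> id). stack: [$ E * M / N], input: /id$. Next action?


handle 'M/N' on top
Action: reduce (M -> M/N)


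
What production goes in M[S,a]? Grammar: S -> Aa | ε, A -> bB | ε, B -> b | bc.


For [S, a]: 'a' ∈ FIRST(Aa)
Entry: S -> Aa


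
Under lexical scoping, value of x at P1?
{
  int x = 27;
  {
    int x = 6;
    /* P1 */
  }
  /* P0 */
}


x declared in the same block as P1
x = 6


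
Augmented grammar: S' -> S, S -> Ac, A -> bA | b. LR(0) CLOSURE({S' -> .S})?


Start: S' -> .S
For each item with dot before a nonterminal B, add B -> .γ for every B-production
Closure: [S' -> .S, S -> .Ac, A -> .bA, A -> .b]


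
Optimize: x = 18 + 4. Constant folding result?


18 + 4 = 22 at compile time
Optimized: x = 22


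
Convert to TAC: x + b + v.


Break into single-operator statements:
t1 = x + b
t2 = t1 + v


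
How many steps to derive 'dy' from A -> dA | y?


Derivation: A => dA => dy
Steps: 2


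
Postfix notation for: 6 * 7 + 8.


Left to right (same or higher precedence on left)
Postfix: 6 7 * 8 +


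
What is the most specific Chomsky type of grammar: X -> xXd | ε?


Single nonterminal LHS, but x^n d^n is not regular
Classification: Type 2 (Context-Free)


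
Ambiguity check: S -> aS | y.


right-linear, alternatives start with distinct terminals 'a' vs 'y': unique leftmost derivation
Unambiguous


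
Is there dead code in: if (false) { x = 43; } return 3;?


condition is constant false, so the whole block is unreachable
Dead: 'if (false) { x = 43; }'


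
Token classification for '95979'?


Pattern: digits only
Type: INTEGER_LITERAL


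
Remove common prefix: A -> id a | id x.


Common prefix: 'id'
Factored: A -> id A', A' -> a | x


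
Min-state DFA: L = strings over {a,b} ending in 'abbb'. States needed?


Track the longest suffix of input matching a prefix of 'abbb': 5 classes (prefixes of length 0..4)
Minimal DFA: 5 states


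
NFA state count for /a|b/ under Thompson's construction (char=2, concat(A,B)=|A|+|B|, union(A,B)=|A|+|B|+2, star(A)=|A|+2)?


Syntax tree has 2 char leaf(s), 1 union(s), 0 star(s)
chars contribute 2×2 = 4; each union adds +2; each star adds +2
Total: 4 + 2 + 0 = 6 states


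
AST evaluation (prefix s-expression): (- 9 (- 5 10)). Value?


Evaluate inner: (- 5 10) = -5
Evaluate root: (- 9 -5) = 14
Result: 14


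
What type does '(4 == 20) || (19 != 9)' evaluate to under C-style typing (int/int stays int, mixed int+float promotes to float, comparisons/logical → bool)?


Operand types: bool || bool
Rule: logical operators take bool operands and yield bool
Result type: bool


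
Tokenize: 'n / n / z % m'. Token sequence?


Scan left to right, longest-match per lexeme
Tokens: ID(n), OP(/), ID(n), OP(/), ID(z), OP(%), ID(m)


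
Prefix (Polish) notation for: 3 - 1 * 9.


'*' binds tighter: tree is (- 3 (* 1 9))
Prefix: - 3 * 1 9


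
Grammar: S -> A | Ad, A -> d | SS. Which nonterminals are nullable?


A nonterminal is nullable iff some alternative derives ε (directly, or every symbol in it is nullable)
Nullable: {}


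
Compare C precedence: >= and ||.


'>=' is relational (level 7); '||' is logical OR (level 1)
Higher level binds tighter
'>=' has higher precedence than '||'


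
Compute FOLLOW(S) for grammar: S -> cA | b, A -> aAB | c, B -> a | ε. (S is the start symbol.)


$ ∈ FOLLOW(S). For each A -> αBβ: add FIRST(β)\{ε} to FOLLOW(B); if β nullable, add FOLLOW(A).
FOLLOW(S) = {$}


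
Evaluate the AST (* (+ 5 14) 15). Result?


Evaluate inner: (+ 5 14) = 19
Evaluate root: (* 19 15) = 285
Result: 285


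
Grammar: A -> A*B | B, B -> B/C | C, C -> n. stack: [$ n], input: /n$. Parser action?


'n' on top is the handle for C -> n
Action: reduce (C -> n)


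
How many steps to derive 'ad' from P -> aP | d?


Derivation: P => aP => ad
Steps: 2


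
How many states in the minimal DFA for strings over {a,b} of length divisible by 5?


Track length mod 5: states 0..4, accept at 0
Minimal DFA: 5 states


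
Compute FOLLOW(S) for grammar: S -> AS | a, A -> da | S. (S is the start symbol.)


$ ∈ FOLLOW(S). For each A -> αBβ: add FIRST(β)\{ε} to FOLLOW(B); if β nullable, add FOLLOW(A).
FOLLOW(S) = {$, a, d}


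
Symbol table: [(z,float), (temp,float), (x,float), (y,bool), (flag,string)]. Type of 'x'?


Lookup 'x' → type float


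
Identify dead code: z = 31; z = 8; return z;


first assignment to z is overwritten before any read
Dead: 'z = 31'


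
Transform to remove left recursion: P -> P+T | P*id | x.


Left-recursive alternatives: P+T, P*id; non-recursive: x
Introduce P': P -> xP', P' -> +TP' | *idP' | ε


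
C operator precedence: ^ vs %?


'%' is multiplicative (level 10); '^' is bitwise XOR (level 4)
Higher level binds tighter
'%' has higher precedence than '^'


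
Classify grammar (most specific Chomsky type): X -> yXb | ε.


Single nonterminal LHS, but y^n b^n is not regular
Classification: Type 2 (Context-Free)


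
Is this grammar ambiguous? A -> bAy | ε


balanced b^n…y^n: each string has a unique parse
Unambiguous


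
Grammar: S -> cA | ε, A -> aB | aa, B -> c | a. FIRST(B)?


Per alternative of B: FIRST(c) = {c}; FIRST(a) = {a}
FIRST(B) = {a, c}


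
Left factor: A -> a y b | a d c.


Common prefix: 'a'
Factored: A -> a A', A' -> y b | d c


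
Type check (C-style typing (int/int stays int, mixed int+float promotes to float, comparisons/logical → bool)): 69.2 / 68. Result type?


Operand types: float / int
Rule: mixed int/float promotes to float; int/int stays int
Result type: float


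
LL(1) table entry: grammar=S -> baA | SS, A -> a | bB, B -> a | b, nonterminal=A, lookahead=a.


For [A, a]: 'a' ∈ FIRST(a)
Entry: A -> a


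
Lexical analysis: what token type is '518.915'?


Pattern: digits with a decimal point
Type: FLOAT_LITERAL


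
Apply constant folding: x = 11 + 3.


11 + 3 = 14 at compile time
Optimized: x = 14


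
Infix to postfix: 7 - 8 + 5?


Left to right (same or higher precedence on left)
Postfix: 7 8 - 5 +


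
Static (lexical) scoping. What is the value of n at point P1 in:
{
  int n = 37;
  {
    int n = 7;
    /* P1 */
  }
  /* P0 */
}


n declared in the same block as P1
n = 7


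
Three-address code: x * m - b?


Break into single-operator statements:
t1 = x * m
t2 = t1 - b


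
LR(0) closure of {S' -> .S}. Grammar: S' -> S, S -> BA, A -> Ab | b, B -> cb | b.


Start: S' -> .S
For each item with dot before a nonterminal B, add B -> .γ for every B-production
Closure: [S' -> .S, S -> .BA, B -> .cb, B -> .b]


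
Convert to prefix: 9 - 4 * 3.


'*' binds tighter: tree is (- 9 (* 4 3))
Prefix: - 9 * 4 3


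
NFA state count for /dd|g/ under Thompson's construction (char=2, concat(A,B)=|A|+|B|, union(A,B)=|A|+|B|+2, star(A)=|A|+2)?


Syntax tree has 3 char leaf(s), 1 union(s), 0 star(s)
chars contribute 3×2 = 6; each union adds +2; each star adds +2
Total: 6 + 2 + 0 = 8 states


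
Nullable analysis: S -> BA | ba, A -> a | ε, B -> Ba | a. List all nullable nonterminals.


A nonterminal is nullable iff some alternative derives ε (directly, or every symbol in it is nullable)
Nullable: {A}


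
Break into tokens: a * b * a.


Scan left to right, longest-match per lexeme
Tokens: ID(a), OP(*), ID(b), OP(*), ID(a)


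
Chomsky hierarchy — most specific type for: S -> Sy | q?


Left-linear: every RHS is a terminal or one nonterminal followed by a terminal
Classification: Type 3 (Regular)


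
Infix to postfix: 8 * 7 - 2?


Left to right (same or higher precedence on left)
Postfix: 8 7 * 2 -


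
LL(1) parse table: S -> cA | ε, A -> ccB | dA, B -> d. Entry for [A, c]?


For [A, c]: 'c' ∈ FIRST(ccB)
Entry: A -> ccB


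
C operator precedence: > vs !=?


'>' is relational (level 7); '!=' is equality (level 6)
Higher level binds tighter
'>' has higher precedence than '!='


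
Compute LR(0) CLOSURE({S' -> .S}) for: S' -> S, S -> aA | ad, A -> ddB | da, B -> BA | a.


Start: S' -> .S
For each item with dot before a nonterminal B, add B -> .γ for every B-production
Closure: [S' -> .S, S -> .aA, S -> .ad]


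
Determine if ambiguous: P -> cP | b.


right-linear, alternatives start with distinct terminals 'c' vs 'b': unique leftmost derivation
Unambiguous


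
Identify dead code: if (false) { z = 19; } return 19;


condition is constant false, so the whole block is unreachable
Dead: 'if (false) { z = 19; }'


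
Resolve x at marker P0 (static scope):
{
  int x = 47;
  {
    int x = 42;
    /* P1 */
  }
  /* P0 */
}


x declared in the same block as P0
x = 47


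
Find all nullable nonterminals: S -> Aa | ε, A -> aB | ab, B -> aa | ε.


A nonterminal is nullable iff some alternative derives ε (directly, or every symbol in it is nullable)
Nullable: {B, S}


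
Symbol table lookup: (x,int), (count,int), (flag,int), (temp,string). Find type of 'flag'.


Lookup 'flag' → type int


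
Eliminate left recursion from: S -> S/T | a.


Left-recursive alternatives: S/T; non-recursive: a
Introduce S': S -> aS', S' -> /TS' | ε


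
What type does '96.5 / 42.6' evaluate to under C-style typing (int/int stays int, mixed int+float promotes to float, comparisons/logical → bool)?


Operand types: float / float
Rule: mixed int/float promotes to float; int/int stays int
Result type: float


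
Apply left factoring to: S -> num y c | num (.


Common prefix: 'num'
Factored: S -> num S', S' -> y c | (


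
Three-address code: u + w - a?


Break into single-operator statements:
t1 = u + w
t2 = t1 - a


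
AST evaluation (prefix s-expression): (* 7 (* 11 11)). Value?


Evaluate inner: (* 11 11) = 121
Evaluate root: (* 7 121) = 847
Result: 847


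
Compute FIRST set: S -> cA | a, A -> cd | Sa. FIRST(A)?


Per alternative of A: FIRST(cd) = {c}; FIRST(Sa) = {a, c}
FIRST(A) = {a, c}


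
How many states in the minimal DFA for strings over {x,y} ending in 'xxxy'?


Track the longest suffix of input matching a prefix of 'xxxy': 5 classes (prefixes of length 0..4)
Minimal DFA: 5 states


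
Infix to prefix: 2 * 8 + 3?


left-to-right (same/higher precedence on left): tree is (+ (* 2 8) 3)
Prefix: + * 2 8 3


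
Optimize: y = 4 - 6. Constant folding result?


4 - 6 = -2 at compile time
Optimized: y = -2


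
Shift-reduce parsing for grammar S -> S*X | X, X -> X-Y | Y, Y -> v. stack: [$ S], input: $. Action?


start symbol S on stack, input exhausted
Action: accept


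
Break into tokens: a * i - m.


Scan left to right, longest-match per lexeme
Tokens: ID(a), OP(*), ID(i), OP(-), ID(m)


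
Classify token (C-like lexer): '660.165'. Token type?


Pattern: digits with a decimal point
Type: FLOAT_LITERAL


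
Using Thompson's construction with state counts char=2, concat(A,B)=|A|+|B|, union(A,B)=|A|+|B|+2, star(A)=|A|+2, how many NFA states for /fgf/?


Syntax tree has 3 char leaf(s), 0 union(s), 0 star(s)
chars contribute 3×2 = 6; each union adds +2; each star adds +2
Total: 6 + 0 + 0 = 6 states


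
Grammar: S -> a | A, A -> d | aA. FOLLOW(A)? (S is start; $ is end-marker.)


$ ∈ FOLLOW(S). For each A -> αBβ: add FIRST(β)\{ε} to FOLLOW(B); if β nullable, add FOLLOW(A).
FOLLOW(A) = {$}


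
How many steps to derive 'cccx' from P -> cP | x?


Derivation: P => cP => ccP => cccP => cccx
Steps: 4


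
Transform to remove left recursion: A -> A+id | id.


Left-recursive alternatives: A+id; non-recursive: id
Introduce A': A -> idA', A' -> +idA' | ε


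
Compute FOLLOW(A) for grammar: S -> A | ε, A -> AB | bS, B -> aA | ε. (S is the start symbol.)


$ ∈ FOLLOW(S). For each A -> αBβ: add FIRST(β)\{ε} to FOLLOW(B); if β nullable, add FOLLOW(A).
FOLLOW(A) = {$, a}


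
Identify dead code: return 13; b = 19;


statement follows a return and is unreachable
Dead: 'b = 19'


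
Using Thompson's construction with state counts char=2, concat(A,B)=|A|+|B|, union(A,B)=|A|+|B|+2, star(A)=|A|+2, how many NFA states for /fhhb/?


Syntax tree has 4 char leaf(s), 0 union(s), 0 star(s)
chars contribute 4×2 = 8; each union adds +2; each star adds +2
Total: 8 + 0 + 0 = 8 states


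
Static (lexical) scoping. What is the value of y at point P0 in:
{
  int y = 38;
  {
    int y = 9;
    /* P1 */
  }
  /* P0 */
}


y declared in the same block as P0
y = 38


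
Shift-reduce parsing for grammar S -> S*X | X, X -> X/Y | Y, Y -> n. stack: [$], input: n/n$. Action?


no handle on stack; shift 'n'
Action: shift


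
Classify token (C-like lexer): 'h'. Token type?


Pattern: letter/underscore followed by alphanumerics, not a keyword
Type: IDENTIFIER


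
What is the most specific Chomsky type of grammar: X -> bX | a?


Right-linear: every RHS is a terminal or a terminal followed by one nonterminal
Classification: Type 3 (Regular)


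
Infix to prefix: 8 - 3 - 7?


left-to-right (same/higher precedence on left): tree is (- (- 8 3) 7)
Prefix: - - 8 3 7


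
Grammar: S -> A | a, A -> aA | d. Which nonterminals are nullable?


A nonterminal is nullable iff some alternative derives ε (directly, or every symbol in it is nullable)
Nullable: {}


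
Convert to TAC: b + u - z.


Break into single-operator statements:
t1 = b + u
t2 = t1 - z


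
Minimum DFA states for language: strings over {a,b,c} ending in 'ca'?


Track the longest suffix of input matching a prefix of 'ca': 3 classes (prefixes of length 0..2)
Minimal DFA: 3 states


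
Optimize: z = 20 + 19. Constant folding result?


20 + 19 = 39 at compile time
Optimized: z = 39


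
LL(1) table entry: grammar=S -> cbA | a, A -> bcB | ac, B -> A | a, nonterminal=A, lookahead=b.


For [A, b]: 'b' ∈ FIRST(bcB)
Entry: A -> bcB


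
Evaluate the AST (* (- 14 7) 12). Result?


Evaluate inner: (- 14 7) = 7
Evaluate root: (* 7 12) = 84
Result: 84


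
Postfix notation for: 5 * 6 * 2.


Left to right (same or higher precedence on left)
Postfix: 5 6 * 2 *


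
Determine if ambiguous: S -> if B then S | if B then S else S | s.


dangling else: 'if B then if B then s else s' parses two ways
Ambiguous


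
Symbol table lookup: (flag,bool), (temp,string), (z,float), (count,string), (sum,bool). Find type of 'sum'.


Lookup 'sum' → type bool


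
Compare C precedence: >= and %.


'%' is multiplicative (level 10); '>=' is relational (level 7)
Higher level binds tighter
'%' has higher precedence than '>='


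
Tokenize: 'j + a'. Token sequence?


Scan left to right, longest-match per lexeme
Tokens: ID(j), OP(+), ID(a)


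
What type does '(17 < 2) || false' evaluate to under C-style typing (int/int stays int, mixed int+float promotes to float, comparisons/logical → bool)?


Operand types: bool || bool
Rule: logical operators take bool operands and yield bool
Result type: bool


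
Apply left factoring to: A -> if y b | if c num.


Common prefix: 'if'
Factored: A -> if A', A' -> y b | c num


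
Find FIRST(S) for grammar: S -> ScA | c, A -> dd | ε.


Per alternative of S: FIRST(ScA) = {c}; FIRST(c) = {c}
FIRST(S) = {c}


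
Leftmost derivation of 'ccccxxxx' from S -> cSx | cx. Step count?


Derivation: S => cSx => ccSxx => cccSxxx => ccccxxxx
Steps: 4


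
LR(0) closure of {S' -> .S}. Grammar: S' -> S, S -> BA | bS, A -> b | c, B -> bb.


Start: S' -> .S
For each item with dot before a nonterminal B, add B -> .γ for every B-production
Closure: [S' -> .S, S -> .BA, S -> .bS, B -> .bb]


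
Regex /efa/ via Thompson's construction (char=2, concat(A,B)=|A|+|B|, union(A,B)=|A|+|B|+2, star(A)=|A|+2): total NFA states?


Syntax tree has 3 char leaf(s), 0 union(s), 0 star(s)
chars contribute 3×2 = 6; each union adds +2; each star adds +2
Total: 6 + 0 + 0 = 6 states


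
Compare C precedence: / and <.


'/' is multiplicative (level 10); '<' is relational (level 7)
Higher level binds tighter
'/' has higher precedence than '<'


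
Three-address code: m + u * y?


Break into single-operator statements:
t1 = u * y
t2 = m + t1


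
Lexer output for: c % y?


Scan left to right, longest-match per lexeme
Tokens: ID(c), OP(%), ID(y)


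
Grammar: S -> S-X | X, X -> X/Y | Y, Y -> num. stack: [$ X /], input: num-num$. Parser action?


no handle; shift 'num'
Action: shift


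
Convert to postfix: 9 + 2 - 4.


Left to right (same or higher precedence on left)
Postfix: 9 2 + 4 -


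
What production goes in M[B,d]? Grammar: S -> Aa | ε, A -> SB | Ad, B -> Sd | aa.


For [B, d]: 'd' ∈ FIRST(Sd)
Entry: B -> Sd


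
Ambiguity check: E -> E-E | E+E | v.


'v-v+v' has two parse trees (no precedence encoded between - and +)
Ambiguous


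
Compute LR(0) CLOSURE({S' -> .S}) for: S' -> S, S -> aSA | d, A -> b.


Start: S' -> .S
For each item with dot before a nonterminal B, add B -> .γ for every B-production
Closure: [S' -> .S, S -> .aSA, S -> .d]


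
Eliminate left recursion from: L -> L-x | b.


Left-recursive alternatives: L-x; non-recursive: b
Introduce L': L -> bL', L' -> -xL' | ε


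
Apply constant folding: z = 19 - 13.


19 - 13 = 6 at compile time
Optimized: z = 6


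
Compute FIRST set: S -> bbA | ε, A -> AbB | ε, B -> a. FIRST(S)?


Per alternative of S: FIRST(bbA) = {b}; FIRST(ε) = {ε}
FIRST(S) = {b, ε}


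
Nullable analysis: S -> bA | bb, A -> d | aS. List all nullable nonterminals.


A nonterminal is nullable iff some alternative derives ε (directly, or every symbol in it is nullable)
Nullable: {}


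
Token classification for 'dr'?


Pattern: letter/underscore followed by alphanumerics, not a keyword
Type: IDENTIFIER


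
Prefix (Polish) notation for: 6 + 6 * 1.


'*' binds tighter: tree is (+ 6 (* 6 1))
Prefix: + 6 * 6 1


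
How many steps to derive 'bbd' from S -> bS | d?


Derivation: S => bS => bbS => bbd
Steps: 3


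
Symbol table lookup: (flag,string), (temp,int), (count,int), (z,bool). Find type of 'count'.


Lookup 'count' → type int


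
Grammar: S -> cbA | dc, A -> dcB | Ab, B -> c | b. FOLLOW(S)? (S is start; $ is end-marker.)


$ ∈ FOLLOW(S). For each A -> αBβ: add FIRST(β)\{ε} to FOLLOW(B); if β nullable, add FOLLOW(A).
FOLLOW(S) = {$}


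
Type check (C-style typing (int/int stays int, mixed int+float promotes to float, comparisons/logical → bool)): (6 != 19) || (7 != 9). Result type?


Operand types: bool || bool
Rule: logical operators take bool operands and yield bool
Result type: bool


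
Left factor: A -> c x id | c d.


Common prefix: 'c'
Factored: A -> c A', A' -> x id | d


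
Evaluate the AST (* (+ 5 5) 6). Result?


Evaluate inner: (+ 5 5) = 10
Evaluate root: (* 10 6) = 60
Result: 60


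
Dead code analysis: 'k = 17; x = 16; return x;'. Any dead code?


k is assigned but never read
Dead: 'k = 17'


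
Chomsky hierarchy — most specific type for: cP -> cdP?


LHS has context (more than one symbol) and |LHS| ≤ |RHS|
Classification: Type 1 (Context-Sensitive)


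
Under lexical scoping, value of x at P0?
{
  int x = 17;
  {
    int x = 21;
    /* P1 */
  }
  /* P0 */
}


x declared in the same block as P0
x = 17


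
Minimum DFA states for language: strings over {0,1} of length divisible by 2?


Track length mod 2: states 0..1, accept at 0
Minimal DFA: 2 states


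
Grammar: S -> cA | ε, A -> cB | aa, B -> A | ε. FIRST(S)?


Per alternative of S: FIRST(cA) = {c}; FIRST(ε) = {ε}
FIRST(S) = {c, ε}


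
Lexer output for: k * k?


Scan left to right, longest-match per lexeme
Tokens: ID(k), OP(*), ID(k)


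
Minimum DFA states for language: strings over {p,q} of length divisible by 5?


Track length mod 5: states 0..4, accept at 0
Minimal DFA: 5 states


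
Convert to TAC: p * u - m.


Break into single-operator statements:
t1 = p * u
t2 = t1 - m


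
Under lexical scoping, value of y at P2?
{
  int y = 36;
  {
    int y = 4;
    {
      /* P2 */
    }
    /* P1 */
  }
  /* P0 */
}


P2's block does not declare y; resolves to the enclosing declaration at depth 1
y = 4


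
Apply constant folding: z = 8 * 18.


8 * 18 = 144 at compile time
Optimized: z = 144


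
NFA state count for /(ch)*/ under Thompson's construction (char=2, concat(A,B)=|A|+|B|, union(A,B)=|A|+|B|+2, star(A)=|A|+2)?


Syntax tree has 2 char leaf(s), 0 union(s), 1 star(s)
chars contribute 2×2 = 4; each union adds +2; each star adds +2
Total: 4 + 0 + 2 = 6 states


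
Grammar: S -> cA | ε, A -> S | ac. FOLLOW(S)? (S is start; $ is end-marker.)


$ ∈ FOLLOW(S). For each A -> αBβ: add FIRST(β)\{ε} to FOLLOW(B); if β nullable, add FOLLOW(A).
FOLLOW(S) = {$}


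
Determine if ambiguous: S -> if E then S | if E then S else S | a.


dangling else: 'if E then if E then a else a' parses two ways
Ambiguous


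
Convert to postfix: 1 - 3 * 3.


* has higher precedence, evaluate 3*3 first
Postfix: 1 3 3 * -


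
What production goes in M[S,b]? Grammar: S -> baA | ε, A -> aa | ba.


For [S, b]: 'b' ∈ FIRST(baA)
Entry: S -> baA


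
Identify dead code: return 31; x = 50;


statement follows a return and is unreachable
Dead: 'x = 50'


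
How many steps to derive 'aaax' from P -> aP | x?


Derivation: P => aP => aaP => aaaP => aaax
Steps: 4


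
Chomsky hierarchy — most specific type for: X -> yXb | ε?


Single nonterminal LHS, but y^n b^n is not regular
Classification: Type 2 (Context-Free)


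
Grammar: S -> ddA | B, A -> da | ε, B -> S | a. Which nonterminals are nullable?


A nonterminal is nullable iff some alternative derives ε (directly, or every symbol in it is nullable)
Nullable: {A}


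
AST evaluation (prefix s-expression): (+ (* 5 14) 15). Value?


Evaluate inner: (* 5 14) = 70
Evaluate root: (+ 70 15) = 85
Result: 85


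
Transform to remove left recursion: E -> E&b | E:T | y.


Left-recursive alternatives: E&b, E:T; non-recursive: y
Introduce E': E -> yE', E' -> &bE' | :TE' | ε


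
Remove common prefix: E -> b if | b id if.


Common prefix: 'b'
Factored: E -> b E', E' -> if | id if


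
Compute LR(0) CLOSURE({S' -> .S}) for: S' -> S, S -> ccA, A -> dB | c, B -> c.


Start: S' -> .S
For each item with dot before a nonterminal B, add B -> .γ for every B-production
Closure: [S' -> .S, S -> .ccA]


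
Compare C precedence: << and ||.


'<<' is shift (level 8); '||' is logical OR (level 1)
Higher level binds tighter
'<<' has higher precedence than '||'


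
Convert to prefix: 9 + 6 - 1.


left-to-right (same/higher precedence on left): tree is (- (+ 9 6) 1)
Prefix: - + 9 6 1


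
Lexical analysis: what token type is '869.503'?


Pattern: digits with a decimal point
Type: FLOAT_LITERAL


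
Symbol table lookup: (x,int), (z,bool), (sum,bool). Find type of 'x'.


Lookup 'x' → type int


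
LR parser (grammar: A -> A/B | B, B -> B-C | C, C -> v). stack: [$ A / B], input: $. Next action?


handle 'A/B' on top; lookahead ∈ FOLLOW(A) = {/, $}
Action: reduce (A -> A/B)


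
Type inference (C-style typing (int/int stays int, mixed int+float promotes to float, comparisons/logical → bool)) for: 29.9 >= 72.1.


Operand types: float >= float
Rule: comparison yields bool
Result type: bool


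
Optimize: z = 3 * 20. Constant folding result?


3 * 20 = 60 at compile time
Optimized: z = 60


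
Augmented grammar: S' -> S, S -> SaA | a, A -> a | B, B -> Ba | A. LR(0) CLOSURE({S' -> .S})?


Start: S' -> .S
For each item with dot before a nonterminal B, add B -> .γ for every B-production
Closure: [S' -> .S, S -> .SaA, S -> .a]


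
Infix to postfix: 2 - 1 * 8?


* has higher precedence, evaluate 1*8 first
Postfix: 2 1 8 * -


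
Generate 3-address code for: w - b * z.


Break into single-operator statements:
t1 = b * z
t2 = w - t1


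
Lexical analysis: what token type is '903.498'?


Pattern: digits with a decimal point
Type: FLOAT_LITERAL


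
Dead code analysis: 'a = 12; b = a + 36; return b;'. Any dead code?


a is read by b's definition; b is returned
No dead code


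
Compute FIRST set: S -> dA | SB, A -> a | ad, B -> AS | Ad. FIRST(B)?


Per alternative of B: FIRST(AS) = {a}; FIRST(Ad) = {a}
FIRST(B) = {a}


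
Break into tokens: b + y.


Scan left to right, longest-match per lexeme
Tokens: ID(b), OP(+), ID(y)


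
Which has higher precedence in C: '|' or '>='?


'>=' is relational (level 7); '|' is bitwise OR (level 3)
Higher level binds tighter
'>=' has higher precedence than '|'


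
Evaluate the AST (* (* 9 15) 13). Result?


Evaluate inner: (* 9 15) = 135
Evaluate root: (* 135 13) = 1755
Result: 1755


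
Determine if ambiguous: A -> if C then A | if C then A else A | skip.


dangling else: 'if C then if C then skip else skip' parses two ways
Ambiguous


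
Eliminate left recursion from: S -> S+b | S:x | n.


Left-recursive alternatives: S+b, S:x; non-recursive: n
Introduce S': S -> nS', S' -> +bS' | :xS' | ε


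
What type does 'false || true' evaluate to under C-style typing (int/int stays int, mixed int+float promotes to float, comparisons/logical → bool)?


Operand types: bool || bool
Rule: logical operators take bool operands and yield bool
Result type: bool


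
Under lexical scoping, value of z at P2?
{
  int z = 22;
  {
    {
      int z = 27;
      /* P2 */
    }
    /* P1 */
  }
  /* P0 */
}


z declared in the same block as P2
z = 27


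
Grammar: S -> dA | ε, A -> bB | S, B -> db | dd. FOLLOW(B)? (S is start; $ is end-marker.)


$ ∈ FOLLOW(S). For each A -> αBβ: add FIRST(β)\{ε} to FOLLOW(B); if β nullable, add FOLLOW(A).
FOLLOW(B) = {$}


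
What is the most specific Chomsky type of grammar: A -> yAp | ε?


Single nonterminal LHS, but y^n p^n is not regular
Classification: Type 2 (Context-Free)


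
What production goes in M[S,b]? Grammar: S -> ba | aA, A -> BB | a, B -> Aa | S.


For [S, b]: 'b' ∈ FIRST(ba)
Entry: S -> ba


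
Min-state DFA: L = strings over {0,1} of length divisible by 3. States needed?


Track length mod 3: states 0..2, accept at 0
Minimal DFA: 3 states


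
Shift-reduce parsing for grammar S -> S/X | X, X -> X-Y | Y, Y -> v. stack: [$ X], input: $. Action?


lookahead ∉ {-} so X won't extend; reduce S -> X
Action: reduce (S -> X)


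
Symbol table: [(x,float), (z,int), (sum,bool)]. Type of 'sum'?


Lookup 'sum' → type bool


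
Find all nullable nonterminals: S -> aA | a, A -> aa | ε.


A nonterminal is nullable iff some alternative derives ε (directly, or every symbol in it is nullable)
Nullable: {A}


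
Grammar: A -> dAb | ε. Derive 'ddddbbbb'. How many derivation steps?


Derivation: A => dAb => ddAbb => dddAbbb => ddddAbbbb => ddddbbbb
Steps: 5


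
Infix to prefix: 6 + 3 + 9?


left-to-right (same/higher precedence on left): tree is (+ (+ 6 3) 9)
Prefix: + + 6 3 9


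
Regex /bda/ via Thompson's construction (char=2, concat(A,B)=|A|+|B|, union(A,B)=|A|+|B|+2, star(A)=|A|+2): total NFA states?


Syntax tree has 3 char leaf(s), 0 union(s), 0 star(s)
chars contribute 3×2 = 6; each union adds +2; each star adds +2
Total: 6 + 0 + 0 = 6 states


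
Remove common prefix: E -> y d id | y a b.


Common prefix: 'y'
Factored: E -> y E', E' -> d id | a b


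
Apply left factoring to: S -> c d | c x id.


Common prefix: 'c'
Factored: S -> c S', S' -> d | x id


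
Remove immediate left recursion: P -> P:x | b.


Left-recursive alternatives: P:x; non-recursive: b
Introduce P': P -> bP', P' -> :xP' | ε


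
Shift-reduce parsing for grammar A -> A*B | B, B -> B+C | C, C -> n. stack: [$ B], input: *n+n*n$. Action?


lookahead ∉ {+} so B won't extend; reduce A -> B
Action: reduce (A -> B)


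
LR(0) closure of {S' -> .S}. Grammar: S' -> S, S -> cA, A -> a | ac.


Start: S' -> .S
For each item with dot before a nonterminal B, add B -> .γ for every B-production
Closure: [S' -> .S, S -> .cA]


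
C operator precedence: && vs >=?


'>=' is relational (level 7); '&&' is logical AND (level 2)
Higher level binds tighter
'>=' has higher precedence than '&&'


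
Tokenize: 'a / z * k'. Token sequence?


Scan left to right, longest-match per lexeme
Tokens: ID(a), OP(/), ID(z), OP(*), ID(k)


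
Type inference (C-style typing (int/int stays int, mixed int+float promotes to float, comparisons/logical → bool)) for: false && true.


Operand types: bool && bool
Rule: logical operators take bool operands and yield bool
Result type: bool


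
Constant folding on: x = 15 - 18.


15 - 18 = -3 at compile time
Optimized: x = -3


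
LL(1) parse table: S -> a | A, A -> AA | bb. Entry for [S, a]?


For [S, a]: 'a' ∈ FIRST(a)
Entry: S -> a


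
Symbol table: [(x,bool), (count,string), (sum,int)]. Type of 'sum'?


Lookup 'sum' → type int


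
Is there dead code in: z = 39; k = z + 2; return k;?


z is read by k's definition; k is returned
No dead code


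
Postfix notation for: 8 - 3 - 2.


Left to right (same or higher precedence on left)
Postfix: 8 3 - 2 -


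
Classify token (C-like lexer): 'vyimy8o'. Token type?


Pattern: letter/underscore followed by alphanumerics, not a keyword
Type: IDENTIFIER


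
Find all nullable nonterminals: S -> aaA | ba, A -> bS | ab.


A nonterminal is nullable iff some alternative derives ε (directly, or every symbol in it is nullable)
Nullable: {}


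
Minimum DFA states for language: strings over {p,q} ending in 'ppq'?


Track the longest suffix of input matching a prefix of 'ppq': 4 classes (prefixes of length 0..3)
Minimal DFA: 4 states


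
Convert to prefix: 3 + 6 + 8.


left-to-right (same/higher precedence on left): tree is (+ (+ 3 6) 8)
Prefix: + + 3 6 8


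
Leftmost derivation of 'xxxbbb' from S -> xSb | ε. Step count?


Derivation: S => xSb => xxSbb => xxxSbbb => xxxbbb
Steps: 4


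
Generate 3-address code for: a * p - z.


Break into single-operator statements:
t1 = a * p
t2 = t1 - z


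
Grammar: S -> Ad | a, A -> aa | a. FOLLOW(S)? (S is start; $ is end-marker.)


$ ∈ FOLLOW(S). For each A -> αBβ: add FIRST(β)\{ε} to FOLLOW(B); if β nullable, add FOLLOW(A).
FOLLOW(S) = {$}


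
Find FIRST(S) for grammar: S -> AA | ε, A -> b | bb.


Per alternative of S: FIRST(AA) = {b}; FIRST(ε) = {ε}
FIRST(S) = {b, ε}


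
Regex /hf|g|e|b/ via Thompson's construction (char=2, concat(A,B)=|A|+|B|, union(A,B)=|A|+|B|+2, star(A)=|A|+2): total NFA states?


Syntax tree has 5 char leaf(s), 3 union(s), 0 star(s)
chars contribute 5×2 = 10; each union adds +2; each star adds +2
Total: 10 + 6 + 0 = 16 states


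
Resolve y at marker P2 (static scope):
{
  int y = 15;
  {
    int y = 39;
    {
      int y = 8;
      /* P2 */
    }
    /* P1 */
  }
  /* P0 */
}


y declared in the same block as P2
y = 8


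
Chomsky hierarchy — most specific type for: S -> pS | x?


Right-linear: every RHS is a terminal or a terminal followed by one nonterminal
Classification: Type 3 (Regular)


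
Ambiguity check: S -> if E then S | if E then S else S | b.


dangling else: 'if E then if E then b else b' parses two ways
Ambiguous


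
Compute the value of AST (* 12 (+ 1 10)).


Evaluate inner: (+ 1 10) = 11
Evaluate root: (* 12 11) = 132
Result: 132


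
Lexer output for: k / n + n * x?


Scan left to right, longest-match per lexeme
Tokens: ID(k), OP(/), ID(n), OP(+), ID(n), OP(*), ID(x)


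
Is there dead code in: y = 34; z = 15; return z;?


y is assigned but never read
Dead: 'y = 34'


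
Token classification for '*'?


Pattern: operator symbol
Type: OPERATOR


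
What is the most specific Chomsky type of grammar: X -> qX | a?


Right-linear: every RHS is a terminal or a terminal followed by one nonterminal
Classification: Type 3 (Regular)


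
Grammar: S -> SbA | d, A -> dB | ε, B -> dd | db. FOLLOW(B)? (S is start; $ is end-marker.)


$ ∈ FOLLOW(S). For each A -> αBβ: add FIRST(β)\{ε} to FOLLOW(B); if β nullable, add FOLLOW(A).
FOLLOW(B) = {$, b}


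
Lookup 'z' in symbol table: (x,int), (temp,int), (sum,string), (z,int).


Lookup 'z' → type int


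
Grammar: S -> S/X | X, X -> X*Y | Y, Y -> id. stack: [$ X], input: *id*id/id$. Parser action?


shift '*' to continue X -> X*Y
Action: shift


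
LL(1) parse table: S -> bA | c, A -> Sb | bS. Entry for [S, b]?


For [S, b]: 'b' ∈ FIRST(bA)
Entry: S -> bA


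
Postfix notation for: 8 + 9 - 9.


Left to right (same or higher precedence on left)
Postfix: 8 9 + 9 -


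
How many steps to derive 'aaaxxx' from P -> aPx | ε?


Derivation: P => aPx => aaPxx => aaaPxxx => aaaxxx
Steps: 4


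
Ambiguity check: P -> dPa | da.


balanced d^n…a^n: each string has a unique parse
Unambiguous


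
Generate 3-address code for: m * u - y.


Break into single-operator statements:
t1 = m * u
t2 = t1 - y


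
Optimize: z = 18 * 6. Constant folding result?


18 * 6 = 108 at compile time
Optimized: z = 108


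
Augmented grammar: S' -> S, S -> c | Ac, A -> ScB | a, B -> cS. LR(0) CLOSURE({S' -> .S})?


Start: S' -> .S
For each item with dot before a nonterminal B, add B -> .γ for every B-production
Closure: [S' -> .S, S -> .c, S -> .Ac, A -> .ScB, A -> .a]
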